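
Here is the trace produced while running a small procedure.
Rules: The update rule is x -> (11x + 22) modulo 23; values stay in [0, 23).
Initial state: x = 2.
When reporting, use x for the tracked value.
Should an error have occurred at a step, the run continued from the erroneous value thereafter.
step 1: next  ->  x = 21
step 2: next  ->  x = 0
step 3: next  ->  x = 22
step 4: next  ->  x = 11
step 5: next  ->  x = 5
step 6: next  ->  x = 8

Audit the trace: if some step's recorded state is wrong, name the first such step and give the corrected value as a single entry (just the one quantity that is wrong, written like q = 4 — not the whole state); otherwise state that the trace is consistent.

no error

Recomputing the run from the initial state:
step 1: x = 21
step 2: x = 0
step 3: x = 22
step 4: x = 11
step 5: x = 5
step 6: x = 8
This matches the trace at every step.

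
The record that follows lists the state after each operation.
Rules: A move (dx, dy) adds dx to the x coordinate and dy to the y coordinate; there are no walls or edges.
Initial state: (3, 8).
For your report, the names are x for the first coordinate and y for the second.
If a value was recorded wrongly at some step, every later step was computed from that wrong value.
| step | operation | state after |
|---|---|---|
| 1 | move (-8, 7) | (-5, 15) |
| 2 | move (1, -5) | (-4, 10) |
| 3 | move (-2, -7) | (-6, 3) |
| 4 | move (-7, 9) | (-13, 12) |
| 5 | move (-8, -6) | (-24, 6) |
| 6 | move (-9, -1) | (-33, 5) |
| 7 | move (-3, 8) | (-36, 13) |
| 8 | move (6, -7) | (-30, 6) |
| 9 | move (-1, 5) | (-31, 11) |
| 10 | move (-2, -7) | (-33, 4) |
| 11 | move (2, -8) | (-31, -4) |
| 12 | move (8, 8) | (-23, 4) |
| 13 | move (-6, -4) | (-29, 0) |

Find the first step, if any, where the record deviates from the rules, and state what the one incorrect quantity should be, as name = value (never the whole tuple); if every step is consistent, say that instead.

step 5, x = -21

Recomputing the run from the initial state:
step 1: x = -5, y = 15
step 2: x = -4, y = 10
step 3: x = -6, y = 3
step 4: x = -13, y = 12
step 5: x = -21, y = 6
step 6: x = -30, y = 5
step 7: x = -33, y = 13
step 8: x = -27, y = 6
step 9: x = -28, y = 11
step 10: x = -30, y = 4
step 11: x = -28, y = -4
step 12: x = -20, y = 4
step 13: x = -26, y = 0
The first disagreement with the record is at step 5, where the value should be x = -21.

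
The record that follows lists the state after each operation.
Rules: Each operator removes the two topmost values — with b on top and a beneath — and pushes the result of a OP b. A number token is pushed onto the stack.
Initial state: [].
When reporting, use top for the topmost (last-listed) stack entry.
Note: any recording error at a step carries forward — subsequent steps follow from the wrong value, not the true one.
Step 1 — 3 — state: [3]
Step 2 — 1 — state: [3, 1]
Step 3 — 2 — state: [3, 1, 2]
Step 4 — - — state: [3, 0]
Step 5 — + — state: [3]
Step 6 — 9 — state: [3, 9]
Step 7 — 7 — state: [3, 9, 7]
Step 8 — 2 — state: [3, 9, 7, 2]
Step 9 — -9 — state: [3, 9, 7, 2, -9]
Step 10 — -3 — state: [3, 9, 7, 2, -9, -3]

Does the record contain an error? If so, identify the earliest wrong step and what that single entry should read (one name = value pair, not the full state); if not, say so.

step 4, top = -1

Step 1: push 3: top = 3 — verified.
Step 2: push 1: top = 1 — same as recorded.
Step 3: push 2: top = 2 — in agreement.
Step 4: 1 - 2 = -1 — the recorded entry deviates here.
First deviation found at step 4; the corrected entry is top = -1.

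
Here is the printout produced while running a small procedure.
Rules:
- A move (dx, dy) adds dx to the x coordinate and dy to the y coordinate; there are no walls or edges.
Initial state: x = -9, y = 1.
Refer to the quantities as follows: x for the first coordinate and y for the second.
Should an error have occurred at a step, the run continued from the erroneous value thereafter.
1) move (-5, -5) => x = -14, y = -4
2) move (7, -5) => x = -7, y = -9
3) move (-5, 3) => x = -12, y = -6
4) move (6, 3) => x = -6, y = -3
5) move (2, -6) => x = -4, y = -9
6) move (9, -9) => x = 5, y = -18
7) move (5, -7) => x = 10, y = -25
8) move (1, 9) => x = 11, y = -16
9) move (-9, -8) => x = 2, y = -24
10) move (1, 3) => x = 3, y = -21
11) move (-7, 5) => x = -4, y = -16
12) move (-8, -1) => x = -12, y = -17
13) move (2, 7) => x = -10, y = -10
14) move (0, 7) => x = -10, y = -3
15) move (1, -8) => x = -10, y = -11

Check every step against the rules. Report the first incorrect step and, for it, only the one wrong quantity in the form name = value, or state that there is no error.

step 15, x = -9

Recomputing the run from the initial state:
step 1: x = -14, y = -4
step 2: x = -7, y = -9
step 3: x = -12, y = -6
step 4: x = -6, y = -3
step 5: x = -4, y = -9
step 6: x = 5, y = -18
step 7: x = 10, y = -25
step 8: x = 11, y = -16
step 9: x = 2, y = -24
step 10: x = 3, y = -21
step 11: x = -4, y = -16
step 12: x = -12, y = -17
step 13: x = -10, y = -10
step 14: x = -10, y = -3
step 15: x = -9, y = -11
The first disagreement with the printout is at step 15, where the value should be x = -9.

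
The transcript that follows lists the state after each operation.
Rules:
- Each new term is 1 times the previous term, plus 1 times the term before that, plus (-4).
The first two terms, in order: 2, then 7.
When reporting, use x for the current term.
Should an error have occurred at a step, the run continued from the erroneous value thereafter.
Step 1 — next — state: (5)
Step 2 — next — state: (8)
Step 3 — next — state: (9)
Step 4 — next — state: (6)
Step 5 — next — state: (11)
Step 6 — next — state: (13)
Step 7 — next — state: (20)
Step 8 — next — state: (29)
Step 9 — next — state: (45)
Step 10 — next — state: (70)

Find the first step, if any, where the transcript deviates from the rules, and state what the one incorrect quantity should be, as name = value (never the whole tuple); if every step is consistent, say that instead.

step 1: x = 1*(7) + (1)*(2) + (-4) = 5 -> verified
step 2: x = 1*(5) + (1)*(7) + (-4) = 8 -> matches
step 3: x = 1*(8) + (1)*(5) + (-4) = 9 -> consistent with the transcript
step 4: x = 1*(9) + (1)*(8) + (-4) = 13 -> a discrepancy with the transcript
First deviation found at step 4; the corrected entry is x = 13.

step 4, x = 13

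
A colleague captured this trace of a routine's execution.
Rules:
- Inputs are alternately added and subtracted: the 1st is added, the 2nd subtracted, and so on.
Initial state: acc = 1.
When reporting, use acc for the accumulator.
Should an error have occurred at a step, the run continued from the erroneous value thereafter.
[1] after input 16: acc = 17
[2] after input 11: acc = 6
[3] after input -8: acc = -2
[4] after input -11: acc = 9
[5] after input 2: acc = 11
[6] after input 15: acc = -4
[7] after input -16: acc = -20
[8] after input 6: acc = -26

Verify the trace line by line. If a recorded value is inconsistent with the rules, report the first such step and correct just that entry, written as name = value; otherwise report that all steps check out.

no error

Recomputing the run from the initial state:
step 1: acc = 17
step 2: acc = 6
step 3: acc = -2
step 4: acc = 9
step 5: acc = 11
step 6: acc = -4
step 7: acc = -20
step 8: acc = -26
This matches the trace at every step.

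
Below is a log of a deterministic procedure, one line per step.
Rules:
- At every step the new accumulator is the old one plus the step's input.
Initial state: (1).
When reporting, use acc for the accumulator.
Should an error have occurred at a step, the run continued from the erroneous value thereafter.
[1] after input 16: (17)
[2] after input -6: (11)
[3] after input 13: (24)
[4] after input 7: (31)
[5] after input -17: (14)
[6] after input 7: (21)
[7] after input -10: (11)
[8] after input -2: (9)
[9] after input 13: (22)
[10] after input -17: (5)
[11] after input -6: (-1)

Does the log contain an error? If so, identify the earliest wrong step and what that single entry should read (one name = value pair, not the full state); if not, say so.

no error

step 1: acc = 1 + 16 = 17 -> verified
step 2: acc = 17 + -6 = 11 -> no discrepancy
step 3: acc = 11 + 13 = 24 -> agrees with the log
step 4: acc = 24 + 7 = 31 -> agrees with the log
step 5: acc = 31 + -17 = 14 -> consistent with the log
step 6: acc = 14 + 7 = 21 -> consistent with the log
step 7: acc = 21 + -10 = 11 -> checks out
step 8: acc = 11 + -2 = 9 -> same as recorded
step 9: acc = 9 + 13 = 22 -> exactly as logged
step 10: acc = 22 + -17 = 5 -> verified
step 11: acc = 5 + -6 = -1 -> no discrepancy
All steps check out; nothing to correct.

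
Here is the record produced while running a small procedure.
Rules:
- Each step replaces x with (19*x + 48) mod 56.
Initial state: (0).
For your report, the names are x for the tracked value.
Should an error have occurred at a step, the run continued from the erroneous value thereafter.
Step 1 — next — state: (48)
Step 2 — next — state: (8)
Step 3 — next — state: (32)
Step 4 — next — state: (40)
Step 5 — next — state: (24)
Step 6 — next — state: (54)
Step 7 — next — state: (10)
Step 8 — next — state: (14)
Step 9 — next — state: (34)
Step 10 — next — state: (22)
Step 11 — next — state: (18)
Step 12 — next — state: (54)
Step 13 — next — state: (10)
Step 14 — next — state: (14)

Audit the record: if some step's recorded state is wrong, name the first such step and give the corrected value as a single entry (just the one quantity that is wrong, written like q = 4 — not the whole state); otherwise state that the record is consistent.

Step 1: x = (19*0 + 48) mod 56 = 48 — confirmed correct.
Step 2: x = (19*48 + 48) mod 56 = 8 — checks out.
Step 3: x = (19*8 + 48) mod 56 = 32 — no discrepancy.
Step 4: x = (19*32 + 48) mod 56 = 40 — no discrepancy.
Step 5: x = (19*40 + 48) mod 56 = 24 — checks out.
Step 6: x = (19*24 + 48) mod 56 = 0 — a discrepancy with the record.
First incorrect step: 6; the correct value is x = 0.

step 6, x = 0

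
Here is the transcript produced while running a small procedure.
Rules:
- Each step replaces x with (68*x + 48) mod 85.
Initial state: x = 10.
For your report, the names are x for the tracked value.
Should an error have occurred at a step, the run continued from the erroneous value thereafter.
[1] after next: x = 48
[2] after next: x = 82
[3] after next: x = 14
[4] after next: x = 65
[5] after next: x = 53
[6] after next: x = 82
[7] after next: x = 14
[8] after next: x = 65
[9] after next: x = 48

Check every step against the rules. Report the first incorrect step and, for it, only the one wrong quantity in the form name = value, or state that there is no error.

step 5, x = 48

1. x = (68*10 + 48) mod 85 = 48 (matches)
2. x = (68*48 + 48) mod 85 = 82 (agrees with the transcript)
3. x = (68*82 + 48) mod 85 = 14 (matches)
4. x = (68*14 + 48) mod 85 = 65 (matches)
5. x = (68*65 + 48) mod 85 = 48 (a discrepancy with the transcript)
Conclusion: step 5 carries the first error; the entry should be x = 48.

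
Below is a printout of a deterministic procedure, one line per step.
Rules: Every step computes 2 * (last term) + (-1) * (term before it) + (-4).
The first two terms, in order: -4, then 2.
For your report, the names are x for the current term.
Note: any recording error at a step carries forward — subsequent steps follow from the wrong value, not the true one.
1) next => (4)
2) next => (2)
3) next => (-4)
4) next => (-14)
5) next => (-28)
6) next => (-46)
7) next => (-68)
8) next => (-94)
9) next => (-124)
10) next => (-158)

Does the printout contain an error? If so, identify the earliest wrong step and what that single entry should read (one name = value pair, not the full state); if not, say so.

1. x = 2*(2) + (-1)*(-4) + (-4) = 4 (confirmed correct)
2. x = 2*(4) + (-1)*(2) + (-4) = 2 (no discrepancy)
3. x = 2*(2) + (-1)*(4) + (-4) = -4 (same as recorded)
4. x = 2*(-4) + (-1)*(2) + (-4) = -14 (agrees with the printout)
5. x = 2*(-14) + (-1)*(-4) + (-4) = -28 (agrees with the printout)
6. x = 2*(-28) + (-1)*(-14) + (-4) = -46 (confirmed correct)
7. x = 2*(-46) + (-1)*(-28) + (-4) = -68 (in agreement)
8. x = 2*(-68) + (-1)*(-46) + (-4) = -94 (in agreement)
9. x = 2*(-94) + (-1)*(-68) + (-4) = -124 (verified)
10. x = 2*(-124) + (-1)*(-94) + (-4) = -158 (matches)
All steps check out; nothing to correct.

no error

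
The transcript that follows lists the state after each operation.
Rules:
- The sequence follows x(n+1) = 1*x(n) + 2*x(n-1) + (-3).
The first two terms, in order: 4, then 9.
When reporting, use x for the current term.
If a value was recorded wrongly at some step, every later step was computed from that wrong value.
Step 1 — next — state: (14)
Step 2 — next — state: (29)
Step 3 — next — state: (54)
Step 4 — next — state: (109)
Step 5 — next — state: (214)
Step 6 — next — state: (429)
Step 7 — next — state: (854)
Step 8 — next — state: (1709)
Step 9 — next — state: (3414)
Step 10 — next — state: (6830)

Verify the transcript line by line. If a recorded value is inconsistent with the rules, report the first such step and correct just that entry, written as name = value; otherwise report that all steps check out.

Recomputing the run from the initial state:
step 1: x = 14
step 2: x = 29
step 3: x = 54
step 4: x = 109
step 5: x = 214
step 6: x = 429
step 7: x = 854
step 8: x = 1709
step 9: x = 3414
step 10: x = 6829
The first disagreement with the transcript is at step 10, where the value should be x = 6829.

step 10, x = 6829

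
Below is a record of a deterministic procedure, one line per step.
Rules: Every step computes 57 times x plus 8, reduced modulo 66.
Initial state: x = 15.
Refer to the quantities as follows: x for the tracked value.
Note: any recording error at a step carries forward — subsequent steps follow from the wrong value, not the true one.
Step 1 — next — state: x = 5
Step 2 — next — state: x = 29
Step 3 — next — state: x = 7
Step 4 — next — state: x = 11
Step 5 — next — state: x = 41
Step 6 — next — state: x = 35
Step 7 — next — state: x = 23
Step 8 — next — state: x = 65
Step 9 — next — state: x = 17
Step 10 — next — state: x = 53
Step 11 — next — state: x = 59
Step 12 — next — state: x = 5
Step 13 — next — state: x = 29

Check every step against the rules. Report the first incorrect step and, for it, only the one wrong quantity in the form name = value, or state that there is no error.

1. x = (57*15 + 8) mod 66 = 5 (in agreement)
2. x = (57*5 + 8) mod 66 = 29 (confirmed correct)
3. x = (57*29 + 8) mod 66 = 11 (the recorded entry deviates here)
Step 3 is the first one off; corrected, x = 11.

step 3, x = 11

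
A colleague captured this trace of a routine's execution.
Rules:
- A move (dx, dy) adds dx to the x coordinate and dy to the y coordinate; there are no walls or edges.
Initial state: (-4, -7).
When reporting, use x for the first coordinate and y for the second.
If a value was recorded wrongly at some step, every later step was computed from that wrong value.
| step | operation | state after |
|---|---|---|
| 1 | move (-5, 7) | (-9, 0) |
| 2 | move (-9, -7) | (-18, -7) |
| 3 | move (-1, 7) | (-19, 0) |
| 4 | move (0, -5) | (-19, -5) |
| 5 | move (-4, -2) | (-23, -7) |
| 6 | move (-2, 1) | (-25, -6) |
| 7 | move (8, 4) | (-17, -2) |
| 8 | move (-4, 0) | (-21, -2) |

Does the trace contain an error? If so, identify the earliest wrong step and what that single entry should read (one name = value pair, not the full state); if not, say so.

no error

1. x = -4 + (-5) = -9, y = -7 + (7) = 0 (no discrepancy)
2. x = -9 + (-9) = -18, y = 0 + (-7) = -7 (confirmed correct)
3. x = -18 + (-1) = -19, y = -7 + (7) = 0 (checks out)
4. x = -19 + (0) = -19, y = 0 + (-5) = -5 (exactly as logged)
5. x = -19 + (-4) = -23, y = -5 + (-2) = -7 (same as recorded)
6. x = -23 + (-2) = -25, y = -7 + (1) = -6 (checks out)
7. x = -25 + (8) = -17, y = -6 + (4) = -2 (agrees with the trace)
8. x = -17 + (-4) = -21, y = -2 + (0) = -2 (no discrepancy)
The recomputation confirms every line.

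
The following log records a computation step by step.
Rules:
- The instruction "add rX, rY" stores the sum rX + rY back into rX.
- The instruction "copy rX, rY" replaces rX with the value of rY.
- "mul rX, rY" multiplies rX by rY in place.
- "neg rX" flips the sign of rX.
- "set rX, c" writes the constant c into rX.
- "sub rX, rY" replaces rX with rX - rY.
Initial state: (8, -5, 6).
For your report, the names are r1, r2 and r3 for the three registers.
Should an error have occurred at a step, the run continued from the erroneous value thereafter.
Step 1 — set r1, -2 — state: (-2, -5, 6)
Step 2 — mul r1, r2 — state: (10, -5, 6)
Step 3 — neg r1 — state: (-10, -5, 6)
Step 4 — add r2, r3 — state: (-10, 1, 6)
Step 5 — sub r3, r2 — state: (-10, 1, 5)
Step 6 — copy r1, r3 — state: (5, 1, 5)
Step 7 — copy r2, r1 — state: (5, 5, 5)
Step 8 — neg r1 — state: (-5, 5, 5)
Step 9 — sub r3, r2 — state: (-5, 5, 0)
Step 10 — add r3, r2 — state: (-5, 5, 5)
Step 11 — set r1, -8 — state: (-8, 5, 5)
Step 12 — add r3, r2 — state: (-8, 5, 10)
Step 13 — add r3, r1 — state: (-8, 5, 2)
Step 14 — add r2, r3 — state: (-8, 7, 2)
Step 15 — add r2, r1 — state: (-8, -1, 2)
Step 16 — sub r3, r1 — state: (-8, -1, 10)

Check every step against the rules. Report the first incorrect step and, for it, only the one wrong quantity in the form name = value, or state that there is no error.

no error

Recomputing the run from the initial state:
step 1: r1 = -2, r2 = -5, r3 = 6
step 2: r1 = 10, r2 = -5, r3 = 6
step 3: r1 = -10, r2 = -5, r3 = 6
step 4: r1 = -10, r2 = 1, r3 = 6
step 5: r1 = -10, r2 = 1, r3 = 5
step 6: r1 = 5, r2 = 1, r3 = 5
step 7: r1 = 5, r2 = 5, r3 = 5
step 8: r1 = -5, r2 = 5, r3 = 5
step 9: r1 = -5, r2 = 5, r3 = 0
step 10: r1 = -5, r2 = 5, r3 = 5
step 11: r1 = -8, r2 = 5, r3 = 5
step 12: r1 = -8, r2 = 5, r3 = 10
step 13: r1 = -8, r2 = 5, r3 = 2
step 14: r1 = -8, r2 = 7, r3 = 2
step 15: r1 = -8, r2 = -1, r3 = 2
step 16: r1 = -8, r2 = -1, r3 = 10
This matches the log at every step.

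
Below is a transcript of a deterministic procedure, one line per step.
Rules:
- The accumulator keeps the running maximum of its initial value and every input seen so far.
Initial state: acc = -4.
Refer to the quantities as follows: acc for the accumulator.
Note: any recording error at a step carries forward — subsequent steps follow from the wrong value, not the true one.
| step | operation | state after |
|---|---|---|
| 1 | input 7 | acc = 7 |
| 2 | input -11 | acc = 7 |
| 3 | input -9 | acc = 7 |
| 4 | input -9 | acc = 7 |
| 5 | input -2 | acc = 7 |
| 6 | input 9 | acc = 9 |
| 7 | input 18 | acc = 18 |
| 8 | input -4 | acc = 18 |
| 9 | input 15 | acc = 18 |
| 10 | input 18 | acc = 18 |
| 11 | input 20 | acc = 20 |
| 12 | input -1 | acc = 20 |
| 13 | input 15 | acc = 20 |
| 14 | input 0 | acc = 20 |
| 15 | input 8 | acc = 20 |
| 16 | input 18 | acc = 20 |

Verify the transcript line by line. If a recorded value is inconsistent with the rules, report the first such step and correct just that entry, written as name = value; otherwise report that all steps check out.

step 1: acc = max(-4, 7) = 7 -> verified
step 2: acc = max(7, -11) = 7 -> same as recorded
step 3: acc = max(7, -9) = 7 -> in agreement
step 4: acc = max(7, -9) = 7 -> same as recorded
step 5: acc = max(7, -2) = 7 -> verified
step 6: acc = max(7, 9) = 9 -> consistent with the transcript
step 7: acc = max(9, 18) = 18 -> checks out
step 8: acc = max(18, -4) = 18 -> checks out
step 9: acc = max(18, 15) = 18 -> in agreement
step 10: acc = max(18, 18) = 18 -> exactly as logged
step 11: acc = max(18, 20) = 20 -> same as recorded
step 12: acc = max(20, -1) = 20 -> no discrepancy
step 13: acc = max(20, 15) = 20 -> exactly as logged
step 14: acc = max(20, 0) = 20 -> matches
step 15: acc = max(20, 8) = 20 -> consistent with the transcript
step 16: acc = max(20, 18) = 20 -> verified
All entries verified; no error found.

no error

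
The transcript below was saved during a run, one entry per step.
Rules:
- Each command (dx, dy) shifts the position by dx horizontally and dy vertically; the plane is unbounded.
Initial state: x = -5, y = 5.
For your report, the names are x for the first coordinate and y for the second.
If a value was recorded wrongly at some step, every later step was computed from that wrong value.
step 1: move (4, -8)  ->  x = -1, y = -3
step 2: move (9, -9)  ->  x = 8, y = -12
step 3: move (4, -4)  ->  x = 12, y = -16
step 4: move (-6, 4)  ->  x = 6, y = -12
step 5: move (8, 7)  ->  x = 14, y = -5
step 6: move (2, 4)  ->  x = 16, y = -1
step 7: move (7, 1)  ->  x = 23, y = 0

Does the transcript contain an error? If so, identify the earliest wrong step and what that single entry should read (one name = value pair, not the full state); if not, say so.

Recomputing the run from the initial state:
step 1: x = -1, y = -3
step 2: x = 8, y = -12
step 3: x = 12, y = -16
step 4: x = 6, y = -12
step 5: x = 14, y = -5
step 6: x = 16, y = -1
step 7: x = 23, y = 0
This matches the transcript at every step.

no error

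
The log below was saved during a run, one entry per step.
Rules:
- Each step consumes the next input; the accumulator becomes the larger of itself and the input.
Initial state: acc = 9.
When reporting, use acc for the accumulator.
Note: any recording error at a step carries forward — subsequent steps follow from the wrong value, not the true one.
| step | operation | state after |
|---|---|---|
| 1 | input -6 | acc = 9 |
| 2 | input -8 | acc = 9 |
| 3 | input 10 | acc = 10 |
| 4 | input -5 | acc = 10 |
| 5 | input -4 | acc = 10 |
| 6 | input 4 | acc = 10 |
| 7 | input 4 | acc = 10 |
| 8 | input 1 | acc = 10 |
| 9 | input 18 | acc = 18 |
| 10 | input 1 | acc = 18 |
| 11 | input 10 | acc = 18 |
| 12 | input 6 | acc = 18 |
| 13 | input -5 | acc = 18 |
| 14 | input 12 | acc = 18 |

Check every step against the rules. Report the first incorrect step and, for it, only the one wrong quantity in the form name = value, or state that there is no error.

Step 1: acc = max(9, -6) = 9 — in agreement.
Step 2: acc = max(9, -8) = 9 — no discrepancy.
Step 3: acc = max(9, 10) = 10 — consistent with the log.
Step 4: acc = max(10, -5) = 10 — no discrepancy.
Step 5: acc = max(10, -4) = 10 — matches.
Step 6: acc = max(10, 4) = 10 — matches.
Step 7: acc = max(10, 4) = 10 — confirmed correct.
Step 8: acc = max(10, 1) = 10 — agrees with the log.
Step 9: acc = max(10, 18) = 18 — exactly as logged.
Step 10: acc = max(18, 1) = 18 — consistent with the log.
Step 11: acc = max(18, 10) = 18 — agrees with the log.
Step 12: acc = max(18, 6) = 18 — matches.
Step 13: acc = max(18, -5) = 18 — no discrepancy.
Step 14: acc = max(18, 12) = 18 — verified.
Each recorded entry agrees with the recomputation.

no error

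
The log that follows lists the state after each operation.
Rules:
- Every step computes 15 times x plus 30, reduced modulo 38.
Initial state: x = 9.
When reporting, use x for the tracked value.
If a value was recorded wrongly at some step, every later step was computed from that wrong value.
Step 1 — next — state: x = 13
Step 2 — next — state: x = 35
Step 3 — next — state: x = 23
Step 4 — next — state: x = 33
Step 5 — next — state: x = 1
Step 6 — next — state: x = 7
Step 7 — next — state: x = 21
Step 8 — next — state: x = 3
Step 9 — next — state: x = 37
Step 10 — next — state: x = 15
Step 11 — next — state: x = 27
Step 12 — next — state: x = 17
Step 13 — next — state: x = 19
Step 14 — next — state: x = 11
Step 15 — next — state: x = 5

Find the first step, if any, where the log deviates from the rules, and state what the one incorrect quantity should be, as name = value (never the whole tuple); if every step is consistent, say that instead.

step 5, x = 31

1. x = (15*9 + 30) mod 38 = 13 (in agreement)
2. x = (15*13 + 30) mod 38 = 35 (confirmed correct)
3. x = (15*35 + 30) mod 38 = 23 (consistent with the log)
4. x = (15*23 + 30) mod 38 = 33 (matches)
5. x = (15*33 + 30) mod 38 = 31 (first mismatch against the log)
First deviation found at step 5; the corrected entry is x = 31.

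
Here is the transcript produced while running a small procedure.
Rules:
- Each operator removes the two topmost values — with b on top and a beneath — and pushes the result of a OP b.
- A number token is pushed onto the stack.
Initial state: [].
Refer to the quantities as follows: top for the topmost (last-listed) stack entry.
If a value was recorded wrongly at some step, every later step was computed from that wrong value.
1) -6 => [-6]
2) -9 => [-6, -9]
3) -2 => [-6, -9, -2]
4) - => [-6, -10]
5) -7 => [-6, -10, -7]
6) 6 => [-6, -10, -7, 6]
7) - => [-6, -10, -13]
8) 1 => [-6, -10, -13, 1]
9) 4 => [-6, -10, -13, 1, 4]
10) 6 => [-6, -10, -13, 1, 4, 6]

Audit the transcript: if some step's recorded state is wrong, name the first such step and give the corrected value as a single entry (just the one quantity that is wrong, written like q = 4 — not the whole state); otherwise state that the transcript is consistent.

Recomputing the run from the initial state:
step 1: [-6]
step 2: [-6, -9]
step 3: [-6, -9, -2]
step 4: [-6, -7]
step 5: [-6, -7, -7]
step 6: [-6, -7, -7, 6]
step 7: [-6, -7, -13]
step 8: [-6, -7, -13, 1]
step 9: [-6, -7, -13, 1, 4]
step 10: [-6, -7, -13, 1, 4, 6]
The first disagreement with the transcript is at step 4, where the value should be top = -7.

step 4, top = -7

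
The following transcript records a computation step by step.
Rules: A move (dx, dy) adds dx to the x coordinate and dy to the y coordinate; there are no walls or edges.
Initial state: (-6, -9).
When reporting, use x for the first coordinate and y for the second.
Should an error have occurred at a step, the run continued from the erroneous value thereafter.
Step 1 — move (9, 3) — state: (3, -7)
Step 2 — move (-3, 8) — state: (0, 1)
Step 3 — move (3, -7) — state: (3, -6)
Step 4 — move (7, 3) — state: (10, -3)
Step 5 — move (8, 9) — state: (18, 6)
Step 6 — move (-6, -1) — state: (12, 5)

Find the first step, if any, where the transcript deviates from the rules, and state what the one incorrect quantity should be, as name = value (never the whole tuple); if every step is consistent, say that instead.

step 1, y = -6

Recomputing the run from the initial state:
step 1: x = 3, y = -6
step 2: x = 0, y = 2
step 3: x = 3, y = -5
step 4: x = 10, y = -2
step 5: x = 18, y = 7
step 6: x = 12, y = 6
The first disagreement with the transcript is at step 1, where the value should be y = -6.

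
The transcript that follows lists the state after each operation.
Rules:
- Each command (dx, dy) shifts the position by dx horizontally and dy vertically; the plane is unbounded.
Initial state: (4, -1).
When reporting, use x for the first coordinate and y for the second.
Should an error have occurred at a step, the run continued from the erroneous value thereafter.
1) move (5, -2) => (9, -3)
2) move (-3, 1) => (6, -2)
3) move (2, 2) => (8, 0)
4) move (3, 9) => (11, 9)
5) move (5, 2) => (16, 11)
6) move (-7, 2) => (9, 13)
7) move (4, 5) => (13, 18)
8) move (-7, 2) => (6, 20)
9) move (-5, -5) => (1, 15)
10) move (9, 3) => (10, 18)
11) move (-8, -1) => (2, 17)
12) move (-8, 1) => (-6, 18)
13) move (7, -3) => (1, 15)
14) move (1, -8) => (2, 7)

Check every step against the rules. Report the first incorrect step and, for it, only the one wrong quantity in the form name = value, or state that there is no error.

no error

Step 1: x = 4 + (5) = 9, y = -1 + (-2) = -3 — consistent with the transcript.
Step 2: x = 9 + (-3) = 6, y = -3 + (1) = -2 — agrees with the transcript.
Step 3: x = 6 + (2) = 8, y = -2 + (2) = 0 — in agreement.
Step 4: x = 8 + (3) = 11, y = 0 + (9) = 9 — confirmed correct.
Step 5: x = 11 + (5) = 16, y = 9 + (2) = 11 — no discrepancy.
Step 6: x = 16 + (-7) = 9, y = 11 + (2) = 13 — no discrepancy.
Step 7: x = 9 + (4) = 13, y = 13 + (5) = 18 — same as recorded.
Step 8: x = 13 + (-7) = 6, y = 18 + (2) = 20 — exactly as logged.
Step 9: x = 6 + (-5) = 1, y = 20 + (-5) = 15 — no discrepancy.
Step 10: x = 1 + (9) = 10, y = 15 + (3) = 18 — same as recorded.
Step 11: x = 10 + (-8) = 2, y = 18 + (-1) = 17 — in agreement.
Step 12: x = 2 + (-8) = -6, y = 17 + (1) = 18 — checks out.
Step 13: x = -6 + (7) = 1, y = 18 + (-3) = 15 — verified.
Step 14: x = 1 + (1) = 2, y = 15 + (-8) = 7 — verified.
Nothing is out of place; the run is error-free.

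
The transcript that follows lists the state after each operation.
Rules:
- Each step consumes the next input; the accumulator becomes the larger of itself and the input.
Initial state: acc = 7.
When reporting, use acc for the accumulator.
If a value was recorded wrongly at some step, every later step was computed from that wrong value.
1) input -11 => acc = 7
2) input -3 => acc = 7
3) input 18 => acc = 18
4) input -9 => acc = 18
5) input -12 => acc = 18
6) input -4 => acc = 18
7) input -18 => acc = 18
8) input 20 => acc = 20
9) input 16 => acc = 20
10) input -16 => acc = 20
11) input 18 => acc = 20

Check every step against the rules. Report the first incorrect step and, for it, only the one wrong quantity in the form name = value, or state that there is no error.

Recomputing the run from the initial state:
step 1: acc = 7
step 2: acc = 7
step 3: acc = 18
step 4: acc = 18
step 5: acc = 18
step 6: acc = 18
step 7: acc = 18
step 8: acc = 20
step 9: acc = 20
step 10: acc = 20
step 11: acc = 20
This matches the transcript at every step.

no error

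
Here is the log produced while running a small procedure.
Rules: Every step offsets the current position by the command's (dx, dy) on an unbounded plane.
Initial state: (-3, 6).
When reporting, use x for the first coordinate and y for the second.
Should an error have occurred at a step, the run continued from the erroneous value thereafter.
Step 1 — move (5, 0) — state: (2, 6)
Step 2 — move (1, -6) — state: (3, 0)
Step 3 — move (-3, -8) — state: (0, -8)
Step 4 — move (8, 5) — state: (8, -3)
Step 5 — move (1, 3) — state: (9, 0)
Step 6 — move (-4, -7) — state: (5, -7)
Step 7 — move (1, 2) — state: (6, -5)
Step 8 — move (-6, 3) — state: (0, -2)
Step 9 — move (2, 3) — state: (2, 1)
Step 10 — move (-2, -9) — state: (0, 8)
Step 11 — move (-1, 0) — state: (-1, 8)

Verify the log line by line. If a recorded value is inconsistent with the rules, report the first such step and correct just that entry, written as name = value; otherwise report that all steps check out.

Recomputing the run from the initial state:
step 1: x = 2, y = 6
step 2: x = 3, y = 0
step 3: x = 0, y = -8
step 4: x = 8, y = -3
step 5: x = 9, y = 0
step 6: x = 5, y = -7
step 7: x = 6, y = -5
step 8: x = 0, y = -2
step 9: x = 2, y = 1
step 10: x = 0, y = -8
step 11: x = -1, y = -8
The first disagreement with the log is at step 10, where the value should be y = -8.

step 10, y = -8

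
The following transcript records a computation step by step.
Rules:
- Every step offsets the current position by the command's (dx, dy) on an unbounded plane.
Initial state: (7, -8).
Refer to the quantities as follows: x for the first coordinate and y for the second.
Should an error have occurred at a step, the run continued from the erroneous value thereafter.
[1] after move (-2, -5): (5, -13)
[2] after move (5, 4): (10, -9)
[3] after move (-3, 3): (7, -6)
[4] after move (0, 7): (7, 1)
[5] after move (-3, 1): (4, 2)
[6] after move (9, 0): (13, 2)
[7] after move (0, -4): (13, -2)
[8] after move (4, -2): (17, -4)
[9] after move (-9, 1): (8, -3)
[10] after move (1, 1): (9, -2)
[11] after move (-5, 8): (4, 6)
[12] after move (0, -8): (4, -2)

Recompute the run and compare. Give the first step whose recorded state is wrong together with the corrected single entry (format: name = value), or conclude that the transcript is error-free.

Recomputing the run from the initial state:
step 1: x = 5, y = -13
step 2: x = 10, y = -9
step 3: x = 7, y = -6
step 4: x = 7, y = 1
step 5: x = 4, y = 2
step 6: x = 13, y = 2
step 7: x = 13, y = -2
step 8: x = 17, y = -4
step 9: x = 8, y = -3
step 10: x = 9, y = -2
step 11: x = 4, y = 6
step 12: x = 4, y = -2
This matches the transcript at every step.

no error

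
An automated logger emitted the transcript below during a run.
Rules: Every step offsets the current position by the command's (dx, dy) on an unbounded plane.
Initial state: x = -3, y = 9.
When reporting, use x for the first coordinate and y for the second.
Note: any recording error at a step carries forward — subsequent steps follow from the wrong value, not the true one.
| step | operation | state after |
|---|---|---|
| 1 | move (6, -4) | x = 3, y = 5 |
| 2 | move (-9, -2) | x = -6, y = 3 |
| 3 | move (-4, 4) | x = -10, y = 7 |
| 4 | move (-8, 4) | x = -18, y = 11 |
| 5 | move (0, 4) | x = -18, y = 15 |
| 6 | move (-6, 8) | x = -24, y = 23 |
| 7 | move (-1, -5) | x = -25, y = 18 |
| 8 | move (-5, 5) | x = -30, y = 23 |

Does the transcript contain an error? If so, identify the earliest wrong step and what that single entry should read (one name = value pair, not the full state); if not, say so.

step 1: x = -3 + (6) = 3, y = 9 + (-4) = 5 -> consistent with the transcript
step 2: x = 3 + (-9) = -6, y = 5 + (-2) = 3 -> in agreement
step 3: x = -6 + (-4) = -10, y = 3 + (4) = 7 -> confirmed correct
step 4: x = -10 + (-8) = -18, y = 7 + (4) = 11 -> consistent with the transcript
step 5: x = -18 + (0) = -18, y = 11 + (4) = 15 -> matches
step 6: x = -18 + (-6) = -24, y = 15 + (8) = 23 -> confirmed correct
step 7: x = -24 + (-1) = -25, y = 23 + (-5) = 18 -> in agreement
step 8: x = -25 + (-5) = -30, y = 18 + (5) = 23 -> verified
All entries verified; no error found.

no error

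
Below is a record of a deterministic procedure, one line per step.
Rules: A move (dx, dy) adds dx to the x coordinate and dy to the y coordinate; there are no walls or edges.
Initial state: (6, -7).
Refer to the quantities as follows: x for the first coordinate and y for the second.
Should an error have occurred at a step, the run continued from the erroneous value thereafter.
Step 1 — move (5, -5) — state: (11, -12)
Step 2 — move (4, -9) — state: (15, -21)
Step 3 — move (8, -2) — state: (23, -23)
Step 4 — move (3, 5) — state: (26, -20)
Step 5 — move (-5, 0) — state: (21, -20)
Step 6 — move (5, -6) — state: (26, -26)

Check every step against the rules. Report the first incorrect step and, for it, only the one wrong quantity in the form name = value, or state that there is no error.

1. x = 6 + (5) = 11, y = -7 + (-5) = -12 (no discrepancy)
2. x = 11 + (4) = 15, y = -12 + (-9) = -21 (exactly as logged)
3. x = 15 + (8) = 23, y = -21 + (-2) = -23 (consistent with the record)
4. x = 23 + (3) = 26, y = -23 + (5) = -18 (a discrepancy with the record)
First deviation found at step 4; the corrected entry is y = -18.

step 4, y = -18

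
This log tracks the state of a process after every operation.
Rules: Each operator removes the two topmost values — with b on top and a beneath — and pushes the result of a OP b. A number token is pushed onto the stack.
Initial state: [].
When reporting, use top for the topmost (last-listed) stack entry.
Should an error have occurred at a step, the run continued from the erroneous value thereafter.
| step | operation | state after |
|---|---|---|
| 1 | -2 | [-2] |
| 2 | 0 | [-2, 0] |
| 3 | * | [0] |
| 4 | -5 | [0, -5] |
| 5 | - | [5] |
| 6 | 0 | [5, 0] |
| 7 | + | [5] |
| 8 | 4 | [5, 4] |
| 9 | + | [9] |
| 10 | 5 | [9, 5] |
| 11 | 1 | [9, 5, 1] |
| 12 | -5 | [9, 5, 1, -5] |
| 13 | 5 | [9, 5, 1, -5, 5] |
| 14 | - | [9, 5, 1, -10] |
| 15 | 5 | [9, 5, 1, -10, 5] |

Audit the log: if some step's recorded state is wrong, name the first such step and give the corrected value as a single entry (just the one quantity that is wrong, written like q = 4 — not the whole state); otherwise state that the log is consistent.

no error

Recomputing the run from the initial state:
step 1: [-2]
step 2: [-2, 0]
step 3: [0]
step 4: [0, -5]
step 5: [5]
step 6: [5, 0]
step 7: [5]
step 8: [5, 4]
step 9: [9]
step 10: [9, 5]
step 11: [9, 5, 1]
step 12: [9, 5, 1, -5]
step 13: [9, 5, 1, -5, 5]
step 14: [9, 5, 1, -10]
step 15: [9, 5, 1, -10, 5]
This matches the log at every step.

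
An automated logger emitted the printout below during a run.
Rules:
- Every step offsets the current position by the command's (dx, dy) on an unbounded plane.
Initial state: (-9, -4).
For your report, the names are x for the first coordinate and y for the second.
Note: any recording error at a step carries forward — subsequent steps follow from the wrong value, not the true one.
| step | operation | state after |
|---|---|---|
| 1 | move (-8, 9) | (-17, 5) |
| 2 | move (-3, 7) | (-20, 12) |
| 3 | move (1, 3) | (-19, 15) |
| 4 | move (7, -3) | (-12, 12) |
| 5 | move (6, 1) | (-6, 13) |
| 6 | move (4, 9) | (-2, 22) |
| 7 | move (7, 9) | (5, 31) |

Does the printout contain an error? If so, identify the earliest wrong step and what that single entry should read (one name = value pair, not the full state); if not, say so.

Step 1: x = -9 + (-8) = -17, y = -4 + (9) = 5 — no discrepancy.
Step 2: x = -17 + (-3) = -20, y = 5 + (7) = 12 — same as recorded.
Step 3: x = -20 + (1) = -19, y = 12 + (3) = 15 — exactly as logged.
Step 4: x = -19 + (7) = -12, y = 15 + (-3) = 12 — consistent with the printout.
Step 5: x = -12 + (6) = -6, y = 12 + (1) = 13 — consistent with the printout.
Step 6: x = -6 + (4) = -2, y = 13 + (9) = 22 — confirmed correct.
Step 7: x = -2 + (7) = 5, y = 22 + (9) = 31 — verified.
Nothing is out of place; the run is error-free.

no error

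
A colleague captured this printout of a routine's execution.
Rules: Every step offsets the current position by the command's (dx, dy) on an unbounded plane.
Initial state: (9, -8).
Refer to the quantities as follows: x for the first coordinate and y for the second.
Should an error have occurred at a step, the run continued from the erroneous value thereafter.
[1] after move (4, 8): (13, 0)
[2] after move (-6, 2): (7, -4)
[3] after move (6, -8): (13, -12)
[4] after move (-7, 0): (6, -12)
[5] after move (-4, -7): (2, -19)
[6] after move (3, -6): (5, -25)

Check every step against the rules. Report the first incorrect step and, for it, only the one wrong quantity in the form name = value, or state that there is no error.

1. x = 9 + (4) = 13, y = -8 + (8) = 0 (verified)
2. x = 13 + (-6) = 7, y = 0 + (2) = 2 (not what was recorded)
The earliest wrong entry is at step 2: it should read y = 2.

step 2, y = 2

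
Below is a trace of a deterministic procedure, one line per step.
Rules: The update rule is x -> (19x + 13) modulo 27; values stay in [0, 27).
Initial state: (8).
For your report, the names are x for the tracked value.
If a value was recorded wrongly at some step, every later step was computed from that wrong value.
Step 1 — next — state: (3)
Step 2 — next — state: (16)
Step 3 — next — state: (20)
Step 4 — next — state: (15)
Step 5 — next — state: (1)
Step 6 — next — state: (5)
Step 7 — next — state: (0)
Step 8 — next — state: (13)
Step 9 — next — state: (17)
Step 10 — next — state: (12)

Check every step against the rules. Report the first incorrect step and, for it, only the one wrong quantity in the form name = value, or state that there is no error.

1. x = (19*8 + 13) mod 27 = 3 (exactly as logged)
2. x = (19*3 + 13) mod 27 = 16 (same as recorded)
3. x = (19*16 + 13) mod 27 = 20 (consistent with the trace)
4. x = (19*20 + 13) mod 27 = 15 (confirmed correct)
5. x = (19*15 + 13) mod 27 = 1 (agrees with the trace)
6. x = (19*1 + 13) mod 27 = 5 (checks out)
7. x = (19*5 + 13) mod 27 = 0 (same as recorded)
8. x = (19*0 + 13) mod 27 = 13 (consistent with the trace)
9. x = (19*13 + 13) mod 27 = 17 (same as recorded)
10. x = (19*17 + 13) mod 27 = 12 (matches)
The recomputation confirms every line.

no error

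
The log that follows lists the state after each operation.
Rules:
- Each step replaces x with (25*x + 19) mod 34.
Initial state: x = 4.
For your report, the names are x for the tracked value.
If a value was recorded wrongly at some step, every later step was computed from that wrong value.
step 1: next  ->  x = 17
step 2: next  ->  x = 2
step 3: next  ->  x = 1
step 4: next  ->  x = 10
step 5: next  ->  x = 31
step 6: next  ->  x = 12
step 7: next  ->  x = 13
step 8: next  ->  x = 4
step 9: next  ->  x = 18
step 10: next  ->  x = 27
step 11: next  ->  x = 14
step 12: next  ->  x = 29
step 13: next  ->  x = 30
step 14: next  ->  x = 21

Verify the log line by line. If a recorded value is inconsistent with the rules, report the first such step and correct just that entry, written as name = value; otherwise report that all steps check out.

Step 1: x = (25*4 + 19) mod 34 = 17 — checks out.
Step 2: x = (25*17 + 19) mod 34 = 2 — in agreement.
Step 3: x = (25*2 + 19) mod 34 = 1 — agrees with the log.
Step 4: x = (25*1 + 19) mod 34 = 10 — consistent with the log.
Step 5: x = (25*10 + 19) mod 34 = 31 — matches.
Step 6: x = (25*31 + 19) mod 34 = 12 — confirmed correct.
Step 7: x = (25*12 + 19) mod 34 = 13 — matches.
Step 8: x = (25*13 + 19) mod 34 = 4 — no discrepancy.
Step 9: x = (25*4 + 19) mod 34 = 17 — the entry is off here.
The audit stops at step 9: the recorded entry is wrong and should be x = 17.

step 9, x = 17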